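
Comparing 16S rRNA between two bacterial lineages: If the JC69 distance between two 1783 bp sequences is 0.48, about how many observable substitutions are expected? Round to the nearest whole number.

632

Invert JC69: p = (3/4)(1 − e^(−4d/3)) = 0.75 × (1 − e^(-0.64)) = 0.75 × (1 − 0.527292) = 0.354531.
Expected differing sites = pL ≈ 0.354531 × 1783 = 632.128773 ≈ 632.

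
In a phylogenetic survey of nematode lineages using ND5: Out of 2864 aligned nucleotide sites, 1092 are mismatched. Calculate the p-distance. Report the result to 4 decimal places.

0.3813

p = 1092/2864 = 0.381284… ≈ 0.3813 (to 4 d.p.).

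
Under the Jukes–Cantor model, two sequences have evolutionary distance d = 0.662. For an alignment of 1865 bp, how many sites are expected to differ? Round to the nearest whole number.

820

Invert JC69: p = (3/4)(1 − e^(−4d/3)) = 0.75 × (1 − e^(-0.882667)) = 0.75 × (1 − 0.413678) = 0.439742.
Expected differing sites = pL ≈ 0.439742 × 1865 = 820.11883 ≈ 820.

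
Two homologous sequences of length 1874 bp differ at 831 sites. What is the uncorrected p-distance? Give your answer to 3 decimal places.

p = 831/1874 = 0.443436… ≈ 0.443 (to 3 d.p.).

0.443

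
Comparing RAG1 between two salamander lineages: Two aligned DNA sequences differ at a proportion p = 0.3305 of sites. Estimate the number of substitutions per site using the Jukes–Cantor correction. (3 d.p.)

0.436

d = −(3/4) ln(1 − 4p/3) = −0.75 ln(1 − 0.440667) = −0.75 ln(0.559333)
  = −0.75 × (-0.581010) = 0.435758 substitutions/site.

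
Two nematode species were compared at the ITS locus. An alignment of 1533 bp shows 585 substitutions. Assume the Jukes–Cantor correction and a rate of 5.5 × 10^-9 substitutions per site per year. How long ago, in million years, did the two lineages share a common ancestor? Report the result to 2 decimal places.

p = 585/1533 ≈ 0.381605.
d = −(3/4) ln(1 − 4p/3) = −0.75 ln(1 − 0.508807) = −0.75 ln(0.491193)
  = −0.75 × (-0.710918) = 0.533189 substitutions/site.
Under a molecular clock d = 2μt, so t = d/(2μ) = 0.533189 / (2 × 5.5 × 10^-9) = 48.47 million years.

48.47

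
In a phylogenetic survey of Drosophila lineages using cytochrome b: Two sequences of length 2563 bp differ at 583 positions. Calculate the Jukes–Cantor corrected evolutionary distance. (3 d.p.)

p = 583/2563 ≈ 0.227468.
d = −(3/4) ln(1 − 4p/3) = −0.75 ln(1 − 0.303291) = −0.75 ln(0.696709)
  = −0.75 × (-0.361387) = 0.271040 substitutions/site.

0.271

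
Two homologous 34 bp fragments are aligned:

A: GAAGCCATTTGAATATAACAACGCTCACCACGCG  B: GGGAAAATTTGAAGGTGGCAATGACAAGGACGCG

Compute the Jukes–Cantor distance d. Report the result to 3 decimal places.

The sequences differ at 15 of 34 sites, so p = 15/34 ≈ 0.441176.
d = −(3/4) ln(1 − 4p/3) = −0.75 ln(1 − 0.588235) = −0.75 ln(0.411765)
  = −0.75 × (-0.887302) = 0.665477 substitutions/site.

0.665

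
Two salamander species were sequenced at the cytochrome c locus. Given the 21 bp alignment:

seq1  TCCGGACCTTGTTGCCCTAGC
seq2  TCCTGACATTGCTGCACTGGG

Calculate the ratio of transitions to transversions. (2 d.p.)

0.50

Transitions are A↔G and C↔T; transversions are all other mismatches.
Transitions: 2. Transversions: 4.
R = 2/4 = 0.50.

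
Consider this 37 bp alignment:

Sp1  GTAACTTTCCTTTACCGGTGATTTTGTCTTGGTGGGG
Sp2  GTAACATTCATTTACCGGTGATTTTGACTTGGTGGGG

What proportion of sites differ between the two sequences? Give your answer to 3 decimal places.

The sequences differ at 3 of 37 positions (sites 6, 10, 27).
p = 3/37 = 0.081081… ≈ 0.081 (to 3 d.p.).

0.081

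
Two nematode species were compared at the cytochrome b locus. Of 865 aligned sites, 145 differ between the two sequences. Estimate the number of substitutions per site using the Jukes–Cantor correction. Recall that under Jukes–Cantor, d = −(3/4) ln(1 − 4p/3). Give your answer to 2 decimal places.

0.19

p = 145/865 ≈ 0.16763.
d = −(3/4) ln(1 − 4p/3) = −0.75 ln(1 − 0.223507) = −0.75 ln(0.776493)
  = −0.75 × (-0.252968) = 0.189726 substitutions/site.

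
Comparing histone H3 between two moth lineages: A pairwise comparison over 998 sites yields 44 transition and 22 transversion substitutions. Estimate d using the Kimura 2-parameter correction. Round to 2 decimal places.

0.07

P = 44/998 ≈ 0.044088 and Q = 22/998 ≈ 0.022044.
Under the Kimura two-parameter model, d = −½ ln(1 − 2P − Q) − ¼ ln(1 − 2Q).
1 − 2P − Q = 0.88978, giving −½ ln(0.88978) = 0.058391.
1 − 2Q = 0.955912, giving −¼ ln(0.955912) = 0.011272.
d = 0.058391 + 0.011272 = 0.069663.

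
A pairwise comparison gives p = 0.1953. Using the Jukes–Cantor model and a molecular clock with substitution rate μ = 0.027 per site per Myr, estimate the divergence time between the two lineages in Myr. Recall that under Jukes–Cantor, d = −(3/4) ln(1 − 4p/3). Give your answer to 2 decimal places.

4.19

d = −(3/4) ln(1 − 4p/3) = −0.75 ln(1 − 0.2604) = −0.75 ln(0.7396)
  = −0.75 × (-0.301646) = 0.226235 substitutions/site.
Under a molecular clock d = 2μt, so t = d/(2μ) = 0.226235 / (2 × 0.027) = 4.19 Myr.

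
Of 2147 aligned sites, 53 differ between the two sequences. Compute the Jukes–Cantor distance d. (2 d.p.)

p = 53/2147 ≈ 0.024686.
d = −(3/4) ln(1 − 4p/3) = −0.75 ln(1 − 0.032915) = −0.75 ln(0.967085)
  = −0.75 × (-0.033469) = 0.025102 substitutions/site.

0.03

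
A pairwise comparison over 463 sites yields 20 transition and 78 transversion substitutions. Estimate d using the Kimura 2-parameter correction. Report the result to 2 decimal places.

P = 20/463 ≈ 0.043197 and Q = 78/463 ≈ 0.168467.
Under the Kimura two-parameter model, d = −½ ln(1 − 2P − Q) − ¼ ln(1 − 2Q).
1 − 2P − Q = 0.745139, giving −½ ln(0.745139) = 0.147092.
1 − 2Q = 0.663066, giving −¼ ln(0.663066) = 0.102720.
d = 0.147092 + 0.102720 = 0.249812.

0.25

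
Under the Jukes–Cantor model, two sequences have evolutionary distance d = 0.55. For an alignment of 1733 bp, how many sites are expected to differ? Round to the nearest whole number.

675

Invert JC69: p = (3/4)(1 − e^(−4d/3)) = 0.75 × (1 − e^(-0.733333)) = 0.75 × (1 − 0.480305) = 0.389771.
Expected differing sites = pL ≈ 0.389771 × 1733 = 675.473143 ≈ 675.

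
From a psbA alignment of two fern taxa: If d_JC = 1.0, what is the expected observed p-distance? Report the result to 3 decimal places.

p = (3/4)(1 − e^(−4d/3)) = 0.75 × (1 − e^(-1.333333)) = 0.75 × (1 − 0.263597) = 0.552302.

0.552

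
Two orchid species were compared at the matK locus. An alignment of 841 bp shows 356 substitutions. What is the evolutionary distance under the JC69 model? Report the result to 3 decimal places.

p = 356/841 ≈ 0.423306.
d = −(3/4) ln(1 − 4p/3) = −0.75 ln(1 − 0.564408) = −0.75 ln(0.435592)
  = −0.75 × (-0.831049) = 0.623287 substitutions/site.

0.623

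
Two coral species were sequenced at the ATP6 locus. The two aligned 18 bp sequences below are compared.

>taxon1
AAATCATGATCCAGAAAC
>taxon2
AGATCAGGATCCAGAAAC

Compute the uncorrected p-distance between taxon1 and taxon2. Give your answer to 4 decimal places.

0.1111

The sequences differ at 2 of 18 positions (sites 2, 7).
p = 2/18 = 0.111111… ≈ 0.1111 (to 4 d.p.).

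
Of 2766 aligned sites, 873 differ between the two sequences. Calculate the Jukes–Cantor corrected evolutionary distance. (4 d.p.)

0.4096

p = 873/2766 ≈ 0.315618.
d = −(3/4) ln(1 − 4p/3) = −0.75 ln(1 − 0.420824) = −0.75 ln(0.579176)
  = −0.75 × (-0.546149) = 0.409612 substitutions/site.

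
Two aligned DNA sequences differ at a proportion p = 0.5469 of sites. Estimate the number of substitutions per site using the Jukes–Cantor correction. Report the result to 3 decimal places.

d = −(3/4) ln(1 − 4p/3) = −0.75 ln(1 − 0.7292) = −0.75 ln(0.2708)
  = −0.75 × (-1.306375) = 0.979781 substitutions/site.

0.980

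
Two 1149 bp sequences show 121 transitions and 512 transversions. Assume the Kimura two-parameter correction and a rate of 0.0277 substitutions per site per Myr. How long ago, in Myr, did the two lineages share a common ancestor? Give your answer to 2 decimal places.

19.65

P = 121/1149 ≈ 0.105309 and Q = 512/1149 ≈ 0.445605.
Under the Kimura two-parameter model, d = −½ ln(1 − 2P − Q) − ¼ ln(1 − 2Q).
1 − 2P − Q = 0.343777, giving −½ ln(0.343777) = 0.533881.
1 − 2Q = 0.10879, giving −¼ ln(0.10879) = 0.554584.
d = 0.533881 + 0.554584 = 1.088465.
Under a molecular clock d = 2μt, so t = d/(2μ) = 1.088465 / (2 × 0.0277) = 19.65 Myr.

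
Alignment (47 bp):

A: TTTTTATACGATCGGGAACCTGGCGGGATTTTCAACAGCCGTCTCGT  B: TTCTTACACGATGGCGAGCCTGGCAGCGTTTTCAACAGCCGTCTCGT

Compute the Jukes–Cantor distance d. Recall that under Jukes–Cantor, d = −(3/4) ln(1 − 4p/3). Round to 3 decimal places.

The sequences differ at 8 of 47 sites (3, 7, 13, 15, 18, 25, 27, 28), so p = 8/47 ≈ 0.170213.
d = −(3/4) ln(1 − 4p/3) = −0.75 ln(1 − 0.226951) = −0.75 ln(0.773049)
  = −0.75 × (-0.257413) = 0.193060 substitutions/site.

0.193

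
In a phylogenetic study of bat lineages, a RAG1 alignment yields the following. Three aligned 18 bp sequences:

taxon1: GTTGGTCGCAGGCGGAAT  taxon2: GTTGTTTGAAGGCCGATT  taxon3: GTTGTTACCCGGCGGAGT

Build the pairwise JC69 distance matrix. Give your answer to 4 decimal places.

taxon1–taxon2: 5/18 sites differ → p ≈ 0.277778, d = −0.75 ln(1 − 0.370371) = 0.346968 ≈ 0.3470.
taxon1–taxon3: 5/18 sites differ → p ≈ 0.277778, d = −0.75 ln(1 − 0.370371) = 0.346968 ≈ 0.3470.
taxon2–taxon3: 6/18 sites differ → p ≈ 0.333333, d = −0.75 ln(1 − 0.444444) = 0.440839 ≈ 0.4408.

d(taxon1,taxon2) = 0.3470, d(taxon1,taxon3) = 0.3470, d(taxon2,taxon3) = 0.4408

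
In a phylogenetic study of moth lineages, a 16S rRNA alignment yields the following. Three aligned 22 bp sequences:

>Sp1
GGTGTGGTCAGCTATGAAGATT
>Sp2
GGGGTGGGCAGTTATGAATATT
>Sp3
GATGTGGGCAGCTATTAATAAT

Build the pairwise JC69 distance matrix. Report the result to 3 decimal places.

d(Sp1,Sp2) = 0.208, d(Sp1,Sp3) = 0.271, d(Sp2,Sp3) = 0.271

Sp1–Sp2: 4/22 sites differ → p ≈ 0.181818, d = −0.75 ln(1 − 0.242424) = 0.208224 ≈ 0.208.
Sp1–Sp3: 5/22 sites differ → p ≈ 0.227273, d = −0.75 ln(1 − 0.303031) = 0.270761 ≈ 0.271.
Sp2–Sp3: 5/22 sites differ → p ≈ 0.227273, d = −0.75 ln(1 − 0.303031) = 0.270761 ≈ 0.271.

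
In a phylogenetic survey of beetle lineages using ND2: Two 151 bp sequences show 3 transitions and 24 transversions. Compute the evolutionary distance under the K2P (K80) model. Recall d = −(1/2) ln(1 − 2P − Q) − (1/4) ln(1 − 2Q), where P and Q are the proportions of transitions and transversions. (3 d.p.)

P = 3/151 ≈ 0.019868 and Q = 24/151 ≈ 0.15894.
Under the Kimura two-parameter model, d = −½ ln(1 − 2P − Q) − ¼ ln(1 − 2Q).
1 − 2P − Q = 0.801324, giving −½ ln(0.801324) = 0.110745.
1 − 2Q = 0.68212, giving −¼ ln(0.68212) = 0.095637.
d = 0.110745 + 0.095637 = 0.206382.

0.206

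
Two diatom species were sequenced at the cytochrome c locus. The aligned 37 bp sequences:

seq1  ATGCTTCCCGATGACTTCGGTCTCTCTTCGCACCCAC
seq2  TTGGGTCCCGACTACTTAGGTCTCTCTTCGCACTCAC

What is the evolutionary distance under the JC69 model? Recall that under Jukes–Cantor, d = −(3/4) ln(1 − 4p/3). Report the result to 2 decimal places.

The sequences differ at 7 of 37 sites (1, 4, 5, 12, 13, 18, 34), so p = 7/37 ≈ 0.189189.
d = −(3/4) ln(1 − 4p/3) = −0.75 ln(1 − 0.252252) = −0.75 ln(0.747748)
  = −0.75 × (-0.290689) = 0.218017 substitutions/site.

0.22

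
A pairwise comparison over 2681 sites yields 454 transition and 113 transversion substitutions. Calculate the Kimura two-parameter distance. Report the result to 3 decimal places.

0.262

P = 454/2681 ≈ 0.16934 and Q = 113/2681 ≈ 0.042148.
Under the Kimura two-parameter model, d = −½ ln(1 − 2P − Q) − ¼ ln(1 − 2Q).
1 − 2P − Q = 0.619172, giving −½ ln(0.619172) = 0.239686.
1 − 2Q = 0.915704, giving −¼ ln(0.915704) = 0.022016.
d = 0.239686 + 0.022016 = 0.261702.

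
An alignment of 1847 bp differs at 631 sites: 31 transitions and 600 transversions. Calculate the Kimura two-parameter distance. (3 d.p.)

0.484

P = 31/1847 ≈ 0.016784 and Q = 600/1847 ≈ 0.324851.
Under the Kimura two-parameter model, d = −½ ln(1 − 2P − Q) − ¼ ln(1 − 2Q).
1 − 2P − Q = 0.641581, giving −½ ln(0.641581) = 0.221910.
1 − 2Q = 0.350298, giving −¼ ln(0.350298) = 0.262243.
d = 0.221910 + 0.262243 = 0.484153.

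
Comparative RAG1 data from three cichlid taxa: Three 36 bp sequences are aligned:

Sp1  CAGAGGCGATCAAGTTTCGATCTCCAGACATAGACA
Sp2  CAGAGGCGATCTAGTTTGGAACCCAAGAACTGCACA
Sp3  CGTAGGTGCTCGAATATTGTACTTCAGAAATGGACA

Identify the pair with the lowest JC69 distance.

Sp1–Sp2: 9/36 differ, p = 0.250, d = 0.304.
Sp1–Sp3: 13/36 differ, p = 0.361, d = 0.493.
Sp2–Sp3: 14/36 differ, p = 0.389, d = 0.548.
The smallest distance is between Sp1 and Sp2.

Sp1 and Sp2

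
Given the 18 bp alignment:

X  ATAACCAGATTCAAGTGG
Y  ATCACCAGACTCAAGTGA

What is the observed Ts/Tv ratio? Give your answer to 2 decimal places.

Transitions are A↔G and C↔T; transversions are all other mismatches.
Transitions: 2. Transversions: 1.
R = 2/1 = 2.00.

2.00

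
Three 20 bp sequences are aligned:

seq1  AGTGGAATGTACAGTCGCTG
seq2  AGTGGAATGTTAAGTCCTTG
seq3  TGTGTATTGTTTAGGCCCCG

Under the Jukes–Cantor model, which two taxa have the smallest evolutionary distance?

seq1 and seq2

seq1–seq2: 4/20 differ, p = 0.200, d = 0.233.
seq1–seq3: 8/20 differ, p = 0.400, d = 0.572.
seq2–seq3: 7/20 differ, p = 0.350, d = 0.471.
The smallest distance is between seq1 and seq2.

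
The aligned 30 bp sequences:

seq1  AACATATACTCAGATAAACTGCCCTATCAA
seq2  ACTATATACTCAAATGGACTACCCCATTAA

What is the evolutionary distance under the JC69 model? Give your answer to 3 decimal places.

0.330

The sequences differ at 8 of 30 sites (2, 3, 13, 16, 17, 21, 25, 28), so p = 8/30 ≈ 0.266667.
d = −(3/4) ln(1 − 4p/3) = −0.75 ln(1 − 0.355556) = −0.75 ln(0.644444)
  = −0.75 × (-0.439367) = 0.329525 substitutions/site.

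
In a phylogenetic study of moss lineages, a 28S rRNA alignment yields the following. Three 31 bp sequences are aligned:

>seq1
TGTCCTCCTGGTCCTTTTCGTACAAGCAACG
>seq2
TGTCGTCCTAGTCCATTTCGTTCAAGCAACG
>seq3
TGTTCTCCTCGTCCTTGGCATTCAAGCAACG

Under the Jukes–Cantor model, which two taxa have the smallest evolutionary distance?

seq1 and seq2

seq1–seq2: 4/31 differ, p = 0.129, d = 0.142.
seq1–seq3: 6/31 differ, p = 0.194, d = 0.224.
seq2–seq3: 7/31 differ, p = 0.226, d = 0.269.
The smallest distance is between seq1 and seq2.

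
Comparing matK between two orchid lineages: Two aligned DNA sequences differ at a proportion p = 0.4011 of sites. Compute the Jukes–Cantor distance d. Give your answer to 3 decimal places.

d = −(3/4) ln(1 − 4p/3) = −0.75 ln(1 − 0.5348) = −0.75 ln(0.4652)
  = −0.75 × (-0.765288) = 0.573966 substitutions/site.

0.574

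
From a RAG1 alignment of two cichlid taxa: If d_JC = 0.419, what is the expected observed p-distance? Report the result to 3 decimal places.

p = (3/4)(1 − e^(−4d/3)) = 0.75 × (1 − e^(-0.558667)) = 0.75 × (1 − 0.571971) = 0.321022.

0.321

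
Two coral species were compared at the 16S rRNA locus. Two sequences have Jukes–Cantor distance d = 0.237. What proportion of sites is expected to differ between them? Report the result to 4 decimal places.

p = (3/4)(1 − e^(−4d/3)) = 0.75 × (1 − e^(-0.316)) = 0.75 × (1 − 0.729059) = 0.203206.

0.2032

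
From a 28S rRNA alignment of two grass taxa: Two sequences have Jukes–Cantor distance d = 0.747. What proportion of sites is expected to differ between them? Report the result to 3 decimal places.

0.473

p = (3/4)(1 − e^(−4d/3)) = 0.75 × (1 − e^(-0.996)) = 0.75 × (1 − 0.369354) = 0.472985.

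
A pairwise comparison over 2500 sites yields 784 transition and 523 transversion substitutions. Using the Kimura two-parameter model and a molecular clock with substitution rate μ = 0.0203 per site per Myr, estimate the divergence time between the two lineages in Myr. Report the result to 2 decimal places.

P = 784/2500 = 0.3136 and Q = 523/2500 = 0.2092.
Under the Kimura two-parameter model, d = −½ ln(1 − 2P − Q) − ¼ ln(1 − 2Q).
1 − 2P − Q = 0.1636, giving −½ ln(0.1636) = 0.905165.
1 − 2Q = 0.5816, giving −¼ ln(0.5816) = 0.135493.
d = 0.905165 + 0.135493 = 1.040658.
Under a molecular clock d = 2μt, so t = d/(2μ) = 1.040658 / (2 × 0.0203) = 25.63 Myr.

25.63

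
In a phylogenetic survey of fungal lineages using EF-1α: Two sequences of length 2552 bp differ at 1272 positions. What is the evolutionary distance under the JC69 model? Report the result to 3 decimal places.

p = 1272/2552 ≈ 0.498433.
d = −(3/4) ln(1 − 4p/3) = −0.75 ln(1 − 0.664577) = −0.75 ln(0.335423)
  = −0.75 × (-1.092363) = 0.819272 substitutions/site.

0.819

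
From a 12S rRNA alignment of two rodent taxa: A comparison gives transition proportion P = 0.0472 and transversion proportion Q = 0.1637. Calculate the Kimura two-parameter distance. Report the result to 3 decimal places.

0.248

Under the Kimura two-parameter model, d = −½ ln(1 − 2P − Q) − ¼ ln(1 − 2Q).
1 − 2P − Q = 0.7419, giving −½ ln(0.7419) = 0.149270.
1 − 2Q = 0.6726, giving −¼ ln(0.6726) = 0.099151.
d = 0.149270 + 0.099151 = 0.248421.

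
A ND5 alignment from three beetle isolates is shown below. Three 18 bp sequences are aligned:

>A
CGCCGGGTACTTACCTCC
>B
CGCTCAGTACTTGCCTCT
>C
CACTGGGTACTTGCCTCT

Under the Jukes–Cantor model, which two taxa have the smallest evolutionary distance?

B and C

A–B: 5/18 differ, p = 0.278, d = 0.347.
A–C: 4/18 differ, p = 0.222, d = 0.264.
B–C: 3/18 differ, p = 0.167, d = 0.188.
The smallest distance is between B and C.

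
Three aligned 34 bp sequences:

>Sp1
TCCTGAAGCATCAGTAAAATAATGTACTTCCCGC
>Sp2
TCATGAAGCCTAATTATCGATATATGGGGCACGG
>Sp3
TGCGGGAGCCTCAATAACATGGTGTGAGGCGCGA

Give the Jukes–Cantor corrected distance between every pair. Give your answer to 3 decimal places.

d(Sp1,Sp2) = 0.741, d(Sp1,Sp3) = 0.597, d(Sp2,Sp3) = 0.665

Sp1–Sp2: 16/34 sites differ → p ≈ 0.470588, d = −0.75 ln(1 − 0.627451) = 0.740540 ≈ 0.741.
Sp1–Sp3: 14/34 sites differ → p ≈ 0.411765, d = −0.75 ln(1 − 0.54902) = 0.597249 ≈ 0.597.
Sp2–Sp3: 15/34 sites differ → p ≈ 0.441176, d = −0.75 ln(1 − 0.588235) = 0.665477 ≈ 0.665.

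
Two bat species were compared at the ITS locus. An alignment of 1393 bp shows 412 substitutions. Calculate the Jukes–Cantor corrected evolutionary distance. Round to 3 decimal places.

0.376

p = 412/1393 ≈ 0.295765.
d = −(3/4) ln(1 − 4p/3) = −0.75 ln(1 − 0.394353) = −0.75 ln(0.605647)
  = −0.75 × (-0.501458) = 0.376094 substitutions/site.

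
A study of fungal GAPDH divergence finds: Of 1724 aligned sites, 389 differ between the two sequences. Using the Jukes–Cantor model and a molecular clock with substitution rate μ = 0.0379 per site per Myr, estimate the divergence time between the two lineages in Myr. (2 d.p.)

3.54

p = 389/1724 ≈ 0.225638.
d = −(3/4) ln(1 − 4p/3) = −0.75 ln(1 − 0.300851) = −0.75 ln(0.699149)
  = −0.75 × (-0.357891) = 0.268418 substitutions/site.
Under a molecular clock d = 2μt, so t = d/(2μ) = 0.268418 / (2 × 0.0379) = 3.54 Myr.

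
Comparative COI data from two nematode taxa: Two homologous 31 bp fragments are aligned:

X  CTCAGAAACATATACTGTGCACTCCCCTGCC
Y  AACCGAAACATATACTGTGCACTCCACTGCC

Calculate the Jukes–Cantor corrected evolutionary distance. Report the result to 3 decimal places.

0.142

The sequences differ at 4 of 31 sites (1, 2, 4, 26), so p = 4/31 ≈ 0.129032.
d = −(3/4) ln(1 − 4p/3) = −0.75 ln(1 − 0.172043) = −0.75 ln(0.827957)
  = −0.75 × (-0.188794) = 0.141596 substitutions/site.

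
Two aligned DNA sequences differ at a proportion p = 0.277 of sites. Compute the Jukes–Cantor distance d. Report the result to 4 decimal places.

d = −(3/4) ln(1 − 4p/3) = −0.75 ln(1 − 0.369333) = −0.75 ln(0.630667)
  = −0.75 × (-0.460977) = 0.345733 substitutions/site.

0.3457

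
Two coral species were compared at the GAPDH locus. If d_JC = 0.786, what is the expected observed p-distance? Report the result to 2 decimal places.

0.49

p = (3/4)(1 − e^(−4d/3)) = 0.75 × (1 − e^(-1.048)) = 0.75 × (1 − 0.350638) = 0.487022.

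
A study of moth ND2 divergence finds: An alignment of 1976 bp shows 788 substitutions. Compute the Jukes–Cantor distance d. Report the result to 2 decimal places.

0.57

p = 788/1976 ≈ 0.398785.
d = −(3/4) ln(1 − 4p/3) = −0.75 ln(1 − 0.531713) = −0.75 ln(0.468287)
  = −0.75 × (-0.758674) = 0.569006 substitutions/site.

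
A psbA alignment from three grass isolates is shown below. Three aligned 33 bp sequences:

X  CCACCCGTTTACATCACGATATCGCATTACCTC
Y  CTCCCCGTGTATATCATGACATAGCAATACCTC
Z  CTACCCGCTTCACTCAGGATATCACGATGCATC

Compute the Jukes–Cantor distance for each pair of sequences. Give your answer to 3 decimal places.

X–Y: 8/33 sites differ → p ≈ 0.242424, d = −0.75 ln(1 − 0.323232) = 0.292820 ≈ 0.293.
X–Z: 11/33 sites differ → p ≈ 0.333333, d = −0.75 ln(1 − 0.444444) = 0.440839 ≈ 0.441.
Y–Z: 13/33 sites differ → p ≈ 0.393939, d = −0.75 ln(1 − 0.525252) = 0.558728 ≈ 0.559.

d(X,Y) = 0.293, d(X,Z) = 0.441, d(Y,Z) = 0.559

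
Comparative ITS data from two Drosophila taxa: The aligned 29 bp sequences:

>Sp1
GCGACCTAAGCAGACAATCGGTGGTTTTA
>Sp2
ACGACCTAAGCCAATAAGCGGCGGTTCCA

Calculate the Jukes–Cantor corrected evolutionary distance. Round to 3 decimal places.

The sequences differ at 8 of 29 sites (1, 12, 13, 15, 18, 22, 27, 28), so p = 8/29 ≈ 0.275862.
d = −(3/4) ln(1 − 4p/3) = −0.75 ln(1 − 0.367816) = −0.75 ln(0.632184)
  = −0.75 × (-0.458575) = 0.343931 substitutions/site.

0.344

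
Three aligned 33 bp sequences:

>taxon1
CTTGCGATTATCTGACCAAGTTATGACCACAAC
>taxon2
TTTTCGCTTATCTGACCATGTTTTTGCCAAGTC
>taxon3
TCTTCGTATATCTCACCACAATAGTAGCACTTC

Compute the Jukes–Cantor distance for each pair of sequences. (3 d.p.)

taxon1–taxon2: 10/33 sites differ → p ≈ 0.30303, d = −0.75 ln(1 − 0.40404) = 0.388186 ≈ 0.388.
taxon1–taxon3: 14/33 sites differ → p ≈ 0.424242, d = −0.75 ln(1 − 0.565656) = 0.625439 ≈ 0.625.
taxon2–taxon3: 13/33 sites differ → p ≈ 0.393939, d = −0.75 ln(1 − 0.525252) = 0.558728 ≈ 0.559.

d(taxon1,taxon2) = 0.388, d(taxon1,taxon3) = 0.625, d(taxon2,taxon3) = 0.559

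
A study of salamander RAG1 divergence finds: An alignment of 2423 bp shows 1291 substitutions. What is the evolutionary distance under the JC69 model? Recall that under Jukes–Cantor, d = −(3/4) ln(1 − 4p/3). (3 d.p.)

0.929

p = 1291/2423 ≈ 0.532811.
d = −(3/4) ln(1 − 4p/3) = −0.75 ln(1 − 0.710415) = −0.75 ln(0.289585)
  = −0.75 × (-1.239306) = 0.929480 substitutions/site.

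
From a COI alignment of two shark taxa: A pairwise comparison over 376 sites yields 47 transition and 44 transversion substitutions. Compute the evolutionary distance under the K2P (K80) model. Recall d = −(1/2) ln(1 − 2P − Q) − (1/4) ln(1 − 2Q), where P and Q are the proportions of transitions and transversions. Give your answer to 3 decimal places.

P = 47/376 = 0.125 and Q = 44/376 ≈ 0.117021.
Under the Kimura two-parameter model, d = −½ ln(1 − 2P − Q) − ¼ ln(1 − 2Q).
1 − 2P − Q = 0.632979, giving −½ ln(0.632979) = 0.228659.
1 − 2Q = 0.765958, giving −¼ ln(0.765958) = 0.066657.
d = 0.228659 + 0.066657 = 0.295316.

0.295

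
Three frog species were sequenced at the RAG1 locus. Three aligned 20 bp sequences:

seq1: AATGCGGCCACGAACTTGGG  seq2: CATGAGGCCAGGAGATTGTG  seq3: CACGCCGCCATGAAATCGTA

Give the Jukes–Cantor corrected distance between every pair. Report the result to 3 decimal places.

seq1–seq2: 6/20 sites differ → p = 0.3, d = −0.75 ln(1 − 0.4) = 0.383119 ≈ 0.383.
seq1–seq3: 8/20 sites differ → p = 0.4, d = −0.75 ln(1 − 0.533333) = 0.571605 ≈ 0.572.
seq2–seq3: 7/20 sites differ → p = 0.35, d = −0.75 ln(1 − 0.466667) = 0.471457 ≈ 0.471.

d(seq1,seq2) = 0.383, d(seq1,seq3) = 0.572, d(seq2,seq3) = 0.471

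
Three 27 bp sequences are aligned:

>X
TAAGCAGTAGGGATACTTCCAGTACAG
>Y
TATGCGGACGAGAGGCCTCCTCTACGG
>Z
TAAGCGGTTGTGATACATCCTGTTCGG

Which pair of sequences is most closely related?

X and Z

X–Y: 11/27 differ, p = 0.407, d = 0.588.
X–Z: 7/27 differ, p = 0.259, d = 0.318.
Y–Z: 9/27 differ, p = 0.333, d = 0.441.
The smallest distance is between X and Z.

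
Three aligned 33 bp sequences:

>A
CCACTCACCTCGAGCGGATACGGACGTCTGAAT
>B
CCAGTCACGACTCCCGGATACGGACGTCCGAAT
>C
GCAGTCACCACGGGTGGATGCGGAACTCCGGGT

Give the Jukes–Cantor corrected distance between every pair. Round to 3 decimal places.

A–B: 7/33 sites differ → p ≈ 0.212121, d = −0.75 ln(1 − 0.282828) = 0.249330 ≈ 0.249.
A–C: 11/33 sites differ → p ≈ 0.333333, d = −0.75 ln(1 − 0.444444) = 0.440839 ≈ 0.441.
B–C: 11/33 sites differ → p ≈ 0.333333, d = −0.75 ln(1 − 0.444444) = 0.440839 ≈ 0.441.

d(A,B) = 0.249, d(A,C) = 0.441, d(B,C) = 0.441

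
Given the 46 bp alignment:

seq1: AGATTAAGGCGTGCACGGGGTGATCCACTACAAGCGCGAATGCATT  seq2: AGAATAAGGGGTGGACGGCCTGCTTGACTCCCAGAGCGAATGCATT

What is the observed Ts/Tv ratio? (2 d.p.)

Transitions are A↔G and C↔T; transversions are all other mismatches.
Transitions: 1. Transversions: 10.
R = 1/10 = 0.10.

0.10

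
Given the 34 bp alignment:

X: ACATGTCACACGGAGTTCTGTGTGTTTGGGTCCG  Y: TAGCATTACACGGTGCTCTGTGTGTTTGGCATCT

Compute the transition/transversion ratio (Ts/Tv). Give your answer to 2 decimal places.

Transitions are A↔G and C↔T; transversions are all other mismatches.
Transitions: 6. Transversions: 6.
R = 6/6 = 1.00.

1.00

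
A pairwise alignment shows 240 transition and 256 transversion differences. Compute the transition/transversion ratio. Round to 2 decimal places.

0.94

R = 240/256 = 0.9375 ≈ 0.94 (to 2 d.p.).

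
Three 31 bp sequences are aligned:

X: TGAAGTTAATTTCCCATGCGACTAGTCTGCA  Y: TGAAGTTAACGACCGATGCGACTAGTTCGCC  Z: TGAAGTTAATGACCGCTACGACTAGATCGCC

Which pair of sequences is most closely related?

X–Y: 7/31 differ, p = 0.226, d = 0.269.
X–Z: 9/31 differ, p = 0.290, d = 0.367.
Y–Z: 4/31 differ, p = 0.129, d = 0.142.
The smallest distance is between Y and Z.

Y and Z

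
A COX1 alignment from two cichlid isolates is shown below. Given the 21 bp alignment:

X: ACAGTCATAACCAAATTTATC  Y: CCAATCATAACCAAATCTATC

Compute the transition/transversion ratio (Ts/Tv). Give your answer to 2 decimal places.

2.00

Transitions are A↔G and C↔T; transversions are all other mismatches.
Transitions: 2. Transversions: 1.
R = 2/1 = 2.00.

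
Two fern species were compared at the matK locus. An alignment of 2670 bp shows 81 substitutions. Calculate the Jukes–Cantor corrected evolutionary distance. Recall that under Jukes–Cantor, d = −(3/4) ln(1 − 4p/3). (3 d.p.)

0.031

p = 81/2670 ≈ 0.030337.
d = −(3/4) ln(1 − 4p/3) = −0.75 ln(1 − 0.040449) = −0.75 ln(0.959551)
  = −0.75 × (-0.041290) = 0.030968 substitutions/site.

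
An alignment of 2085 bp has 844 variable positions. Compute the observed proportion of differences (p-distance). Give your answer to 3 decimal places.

0.405

p = 844/2085 = 0.404796… ≈ 0.405 (to 3 d.p.).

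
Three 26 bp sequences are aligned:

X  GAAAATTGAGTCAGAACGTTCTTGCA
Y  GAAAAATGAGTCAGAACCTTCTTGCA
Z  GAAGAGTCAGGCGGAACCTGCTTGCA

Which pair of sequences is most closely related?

X and Y

X–Y: 2/26 differ, p = 0.077, d = 0.081.
X–Z: 7/26 differ, p = 0.269, d = 0.334.
Y–Z: 6/26 differ, p = 0.231, d = 0.276.
The smallest distance is between X and Y.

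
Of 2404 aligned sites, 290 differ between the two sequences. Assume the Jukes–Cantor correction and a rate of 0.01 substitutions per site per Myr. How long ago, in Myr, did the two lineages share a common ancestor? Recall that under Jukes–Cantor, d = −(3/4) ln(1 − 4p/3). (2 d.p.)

p = 290/2404 ≈ 0.120632.
d = −(3/4) ln(1 − 4p/3) = −0.75 ln(1 − 0.160843) = −0.75 ln(0.839157)
  = −0.75 × (-0.175357) = 0.131518 substitutions/site.
Under a molecular clock d = 2μt, so t = d/(2μ) = 0.131518 / (2 × 0.01) = 6.58 Myr.

6.58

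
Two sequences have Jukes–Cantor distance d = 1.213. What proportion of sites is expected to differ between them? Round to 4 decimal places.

0.6012

p = (3/4)(1 − e^(−4d/3)) = 0.75 × (1 − e^(-1.617333)) = 0.75 × (1 − 0.198427) = 0.601180.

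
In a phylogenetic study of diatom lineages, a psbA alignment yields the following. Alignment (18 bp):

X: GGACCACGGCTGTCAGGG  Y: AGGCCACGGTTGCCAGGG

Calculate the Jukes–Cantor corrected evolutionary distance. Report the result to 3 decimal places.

The sequences differ at 4 of 18 sites (1, 3, 10, 13), so p = 4/18 ≈ 0.222222.
d = −(3/4) ln(1 − 4p/3) = −0.75 ln(1 − 0.296296) = −0.75 ln(0.703704)
  = −0.75 × (-0.351397) = 0.263548 substitutions/site.

0.264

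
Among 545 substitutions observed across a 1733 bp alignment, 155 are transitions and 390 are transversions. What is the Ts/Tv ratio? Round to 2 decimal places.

0.40

R = 155/390 = 0.397435… ≈ 0.40 (to 2 d.p.).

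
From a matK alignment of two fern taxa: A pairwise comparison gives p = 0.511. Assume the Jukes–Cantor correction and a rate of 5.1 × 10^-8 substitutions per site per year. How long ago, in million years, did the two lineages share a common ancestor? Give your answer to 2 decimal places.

d = −(3/4) ln(1 − 4p/3) = −0.75 ln(1 − 0.681333) = −0.75 ln(0.318667)
  = −0.75 × (-1.143609) = 0.857707 substitutions/site.
Under a molecular clock d = 2μt, so t = d/(2μ) = 0.857707 / (2 × 5.1 × 10^-8) = 8.41 million years.

8.41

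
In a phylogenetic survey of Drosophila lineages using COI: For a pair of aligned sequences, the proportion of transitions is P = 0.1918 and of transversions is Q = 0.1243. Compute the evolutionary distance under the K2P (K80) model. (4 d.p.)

Under the Kimura two-parameter model, d = −½ ln(1 − 2P − Q) − ¼ ln(1 − 2Q).
1 − 2P − Q = 0.4921, giving −½ ln(0.4921) = 0.354537.
1 − 2Q = 0.7514, giving −¼ ln(0.7514) = 0.071454.
d = 0.354537 + 0.071454 = 0.425991.

0.4260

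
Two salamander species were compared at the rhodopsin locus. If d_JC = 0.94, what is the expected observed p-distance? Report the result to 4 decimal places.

0.5358

p = (3/4)(1 − e^(−4d/3)) = 0.75 × (1 − e^(-1.253333)) = 0.75 × (1 − 0.285551) = 0.535837.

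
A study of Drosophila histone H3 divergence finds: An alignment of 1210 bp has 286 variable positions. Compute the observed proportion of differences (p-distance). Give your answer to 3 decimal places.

p = 286/1210 = 0.236363… ≈ 0.236 (to 3 d.p.).

0.236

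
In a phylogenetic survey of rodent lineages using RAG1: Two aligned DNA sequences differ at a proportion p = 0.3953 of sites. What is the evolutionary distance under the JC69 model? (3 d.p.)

d = −(3/4) ln(1 − 4p/3) = −0.75 ln(1 − 0.527067) = −0.75 ln(0.472933)
  = −0.75 × (-0.748802) = 0.561602 substitutions/site.

0.562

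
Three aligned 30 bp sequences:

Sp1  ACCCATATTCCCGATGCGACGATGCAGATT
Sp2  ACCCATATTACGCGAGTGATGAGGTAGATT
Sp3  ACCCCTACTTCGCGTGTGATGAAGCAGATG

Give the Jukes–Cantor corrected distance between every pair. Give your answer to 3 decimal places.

Sp1–Sp2: 9/30 sites differ → p = 0.3, d = −0.75 ln(1 − 0.4) = 0.383119 ≈ 0.383.
Sp1–Sp3: 10/30 sites differ → p ≈ 0.333333, d = −0.75 ln(1 − 0.444444) = 0.440839 ≈ 0.441.
Sp2–Sp3: 7/30 sites differ → p ≈ 0.233333, d = −0.75 ln(1 − 0.311111) = 0.279506 ≈ 0.280.

d(Sp1,Sp2) = 0.383, d(Sp1,Sp3) = 0.441, d(Sp2,Sp3) = 0.280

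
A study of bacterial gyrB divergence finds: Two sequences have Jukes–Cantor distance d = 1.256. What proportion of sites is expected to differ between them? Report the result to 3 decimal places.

0.609

p = (3/4)(1 − e^(−4d/3)) = 0.75 × (1 − e^(-1.674667)) = 0.75 × (1 − 0.187371) = 0.609472.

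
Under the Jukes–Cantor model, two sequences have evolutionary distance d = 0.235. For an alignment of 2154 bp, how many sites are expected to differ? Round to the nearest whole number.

435

Invert JC69: p = (3/4)(1 − e^(−4d/3)) = 0.75 × (1 − e^(-0.313333)) = 0.75 × (1 − 0.731006) = 0.201746.
Expected differing sites = pL ≈ 0.201746 × 2154 = 434.560884 ≈ 435.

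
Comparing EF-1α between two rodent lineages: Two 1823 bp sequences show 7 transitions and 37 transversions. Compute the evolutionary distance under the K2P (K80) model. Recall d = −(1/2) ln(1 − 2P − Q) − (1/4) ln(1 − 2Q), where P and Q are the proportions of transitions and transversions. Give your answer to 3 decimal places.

0.025

P = 7/1823 ≈ 0.00384 and Q = 37/1823 ≈ 0.020296.
Under the Kimura two-parameter model, d = −½ ln(1 − 2P − Q) − ¼ ln(1 − 2Q).
1 − 2P − Q = 0.972024, giving −½ ln(0.972024) = 0.014187.
1 − 2Q = 0.959408, giving −¼ ln(0.959408) = 0.010360.
d = 0.014187 + 0.010360 = 0.024547.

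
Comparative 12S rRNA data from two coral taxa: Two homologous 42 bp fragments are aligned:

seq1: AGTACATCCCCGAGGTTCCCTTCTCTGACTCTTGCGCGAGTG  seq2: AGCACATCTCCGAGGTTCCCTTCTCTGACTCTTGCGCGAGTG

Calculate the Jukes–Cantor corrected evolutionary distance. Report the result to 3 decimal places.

0.049

The sequences differ at 2 of 42 sites (3, 9), so p = 2/42 ≈ 0.047619.
d = −(3/4) ln(1 − 4p/3) = −0.75 ln(1 − 0.063492) = −0.75 ln(0.936508)
  = −0.75 × (-0.065597) = 0.049198 substitutions/site.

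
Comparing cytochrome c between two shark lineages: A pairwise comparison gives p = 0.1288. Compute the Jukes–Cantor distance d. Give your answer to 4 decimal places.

d = −(3/4) ln(1 − 4p/3) = −0.75 ln(1 − 0.171733) = −0.75 ln(0.828267)
  = −0.75 × (-0.188420) = 0.141315 substitutions/site.

0.1413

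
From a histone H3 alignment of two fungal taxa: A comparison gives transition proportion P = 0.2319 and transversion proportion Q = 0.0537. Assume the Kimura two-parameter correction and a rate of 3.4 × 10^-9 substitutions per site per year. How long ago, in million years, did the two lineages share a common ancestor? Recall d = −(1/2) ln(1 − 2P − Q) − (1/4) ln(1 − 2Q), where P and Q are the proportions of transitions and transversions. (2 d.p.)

Under the Kimura two-parameter model, d = −½ ln(1 − 2P − Q) − ¼ ln(1 − 2Q).
1 − 2P − Q = 0.4825, giving −½ ln(0.4825) = 0.364387.
1 − 2Q = 0.8926, giving −¼ ln(0.8926) = 0.028404.
d = 0.364387 + 0.028404 = 0.392791.
Under a molecular clock d = 2μt, so t = d/(2μ) = 0.392791 / (2 × 3.4 × 10^-9) = 57.76 million years.

57.76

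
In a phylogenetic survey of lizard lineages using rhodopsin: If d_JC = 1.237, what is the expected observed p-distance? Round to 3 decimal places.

0.606

p = (3/4)(1 − e^(−4d/3)) = 0.75 × (1 − e^(-1.649333)) = 0.75 × (1 − 0.192178) = 0.605867.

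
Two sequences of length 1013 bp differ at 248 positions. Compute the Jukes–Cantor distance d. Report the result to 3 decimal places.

p = 248/1013 ≈ 0.244817.
d = −(3/4) ln(1 − 4p/3) = −0.75 ln(1 − 0.326423) = −0.75 ln(0.673577)
  = −0.75 × (-0.395153) = 0.296365 substitutions/site.

0.296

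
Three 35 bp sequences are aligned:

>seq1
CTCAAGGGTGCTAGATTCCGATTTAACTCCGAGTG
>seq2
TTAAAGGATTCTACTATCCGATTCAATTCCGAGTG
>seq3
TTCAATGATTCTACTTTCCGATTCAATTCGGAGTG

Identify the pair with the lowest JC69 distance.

seq2 and seq3

seq1–seq2: 9/35 differ, p = 0.257, d = 0.315.
seq1–seq3: 9/35 differ, p = 0.257, d = 0.315.
seq2–seq3: 4/35 differ, p = 0.114, d = 0.124.
The smallest distance is between seq2 and seq3.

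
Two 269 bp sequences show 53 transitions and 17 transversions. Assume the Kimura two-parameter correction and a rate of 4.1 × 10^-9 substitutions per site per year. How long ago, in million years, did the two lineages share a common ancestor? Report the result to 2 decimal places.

41.38

P = 53/269 ≈ 0.197026 and Q = 17/269 ≈ 0.063197.
Under the Kimura two-parameter model, d = −½ ln(1 − 2P − Q) − ¼ ln(1 − 2Q).
1 − 2P − Q = 0.542751, giving −½ ln(0.542751) = 0.305552.
1 − 2Q = 0.873606, giving −¼ ln(0.873606) = 0.033781.
d = 0.305552 + 0.033781 = 0.339333.
Under a molecular clock d = 2μt, so t = d/(2μ) = 0.339333 / (2 × 4.1 × 10^-9) = 41.38 million years.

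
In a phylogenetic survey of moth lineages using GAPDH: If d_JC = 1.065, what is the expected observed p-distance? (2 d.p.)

p = (3/4)(1 − e^(−4d/3)) = 0.75 × (1 − e^(-1.42)) = 0.75 × (1 − 0.241714) = 0.568715.

0.57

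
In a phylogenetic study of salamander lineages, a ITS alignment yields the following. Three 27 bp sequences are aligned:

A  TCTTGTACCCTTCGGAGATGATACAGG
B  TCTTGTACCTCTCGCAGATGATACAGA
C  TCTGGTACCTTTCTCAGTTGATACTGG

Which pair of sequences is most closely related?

A–B: 4/27 differ, p = 0.148, d = 0.165.
A–C: 6/27 differ, p = 0.222, d = 0.264.
B–C: 6/27 differ, p = 0.222, d = 0.264.
The smallest distance is between A and B.

A and B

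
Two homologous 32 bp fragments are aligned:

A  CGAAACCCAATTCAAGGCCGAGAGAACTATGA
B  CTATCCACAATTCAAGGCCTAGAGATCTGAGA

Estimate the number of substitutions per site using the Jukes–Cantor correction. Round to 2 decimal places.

0.30

The sequences differ at 8 of 32 sites (2, 4, 5, 7, 20, 26, 29, 30), so p = 8/32 = 0.25.
d = −(3/4) ln(1 − 4p/3) = −0.75 ln(1 − 0.333333) = −0.75 ln(0.666667)
  = −0.75 × (-0.405465) = 0.304099 substitutions/site.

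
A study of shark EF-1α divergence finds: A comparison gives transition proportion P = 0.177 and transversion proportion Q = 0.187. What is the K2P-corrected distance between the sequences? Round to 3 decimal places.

Under the Kimura two-parameter model, d = −½ ln(1 − 2P − Q) − ¼ ln(1 − 2Q).
1 − 2P − Q = 0.459, giving −½ ln(0.459) = 0.389353.
1 − 2Q = 0.626, giving −¼ ln(0.626) = 0.117101.
d = 0.389353 + 0.117101 = 0.506454.

0.506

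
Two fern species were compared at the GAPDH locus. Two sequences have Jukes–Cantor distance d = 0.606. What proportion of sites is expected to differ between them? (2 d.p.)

p = (3/4)(1 − e^(−4d/3)) = 0.75 × (1 − e^(-0.808)) = 0.75 × (1 − 0.445749) = 0.415688.

0.42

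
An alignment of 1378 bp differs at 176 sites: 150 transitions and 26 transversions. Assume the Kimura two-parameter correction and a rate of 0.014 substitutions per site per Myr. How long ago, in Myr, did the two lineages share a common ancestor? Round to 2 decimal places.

P = 150/1378 ≈ 0.108853 and Q = 26/1378 ≈ 0.018868.
Under the Kimura two-parameter model, d = −½ ln(1 − 2P − Q) − ¼ ln(1 − 2Q).
1 − 2P − Q = 0.763426, giving −½ ln(0.763426) = 0.134970.
1 − 2Q = 0.962264, giving −¼ ln(0.962264) = 0.009617.
d = 0.134970 + 0.009617 = 0.144587.
Under a molecular clock d = 2μt, so t = d/(2μ) = 0.144587 / (2 × 0.014) = 5.16 Myr.

5.16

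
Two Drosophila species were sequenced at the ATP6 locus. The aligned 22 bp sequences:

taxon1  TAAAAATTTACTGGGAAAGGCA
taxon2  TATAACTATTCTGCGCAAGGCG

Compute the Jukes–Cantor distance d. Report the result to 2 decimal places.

The sequences differ at 7 of 22 sites (3, 6, 8, 10, 14, 16, 22), so p = 7/22 ≈ 0.318182.
d = −(3/4) ln(1 − 4p/3) = −0.75 ln(1 − 0.424243) = −0.75 ln(0.575757)
  = −0.75 × (-0.552070) = 0.414053 substitutions/site.

0.41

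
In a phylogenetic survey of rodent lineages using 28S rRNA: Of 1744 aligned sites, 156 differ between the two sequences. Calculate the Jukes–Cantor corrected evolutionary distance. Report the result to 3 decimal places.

0.095

p = 156/1744 ≈ 0.08945.
d = −(3/4) ln(1 − 4p/3) = −0.75 ln(1 − 0.119267) = −0.75 ln(0.880733)
  = −0.75 × (-0.127001) = 0.095251 substitutions/site.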